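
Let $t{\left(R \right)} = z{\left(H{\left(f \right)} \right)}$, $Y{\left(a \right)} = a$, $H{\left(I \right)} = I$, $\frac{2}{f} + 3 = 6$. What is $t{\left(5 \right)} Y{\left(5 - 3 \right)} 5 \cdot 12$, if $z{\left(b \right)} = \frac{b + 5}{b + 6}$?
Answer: $102$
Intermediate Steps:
$f = \frac{2}{3}$ ($f = \frac{2}{-3 + 6} = \frac{2}{3} \approx 0.66667$)
$z{\left(b \right)} = \frac{5 + b}{6 + b}$
$t{\left(R \right)} = \frac{17}{20}$ ($t{\left(R \right)} = \frac{5 + \frac{2}{3}}{6 + \frac{2}{3}} = \frac{1}{\frac{20}{3}} \cdot \frac{17}{3} = \frac{3}{20} \cdot \frac{17}{3} = \frac{17}{20}$)
$t{\left(5 \right)} Y{\left(5 - 3 \right)} 5 \cdot 12 = \frac{17 \left(5 - 3\right) 5}{20} \cdot 12 = \frac{17 \cdot 2 \cdot 5}{20} \cdot 12 = \frac{17}{20} \cdot 10 \cdot 12 = \frac{17}{2} \cdot 12 = 102$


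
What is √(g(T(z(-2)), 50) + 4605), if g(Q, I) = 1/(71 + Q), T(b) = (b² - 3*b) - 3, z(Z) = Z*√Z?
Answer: √(4605 + 1/(60 + 6*I*√2)) ≈ 67.86 - 0.e-5*I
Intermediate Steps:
z(Z) = Z^(3/2)
T(b) = -3 + b² - 3*b
√(g(T(z(-2)), 50) + 4605) = √(1/(71 + (-3 + ((-2)^(3/2))² - (-6)*I*√2)) + 4605) = √(1/(71 + (-3 + (-2*I*√2)² - (-6)*I*√2)) + 4605) = √(1/(71 + (-3 - 8 + 6*I*√2)) + 4605) = √(1/(71 + (-11 + 6*I*√2)) + 4605) = √(1/(60 + 6*I*√2) + 4605) = √(4605 + 1/(60 + 6*I*√2))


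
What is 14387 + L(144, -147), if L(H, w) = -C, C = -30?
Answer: 14417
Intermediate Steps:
L(H, w) = 30 (L(H, w) = -1*(-30) = 30)
14387 + L(144, -147) = 14387 + 30 = 14417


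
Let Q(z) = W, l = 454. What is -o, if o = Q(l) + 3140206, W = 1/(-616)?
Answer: -1934366895/616 ≈ -3.1402e+6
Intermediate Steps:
W = -1/616 ≈ -0.0016234
Q(z) = -1/616
o = 1934366895/616 (o = -1/616 + 3140206 = 1934366895/616 ≈ 3.1402e+6)
-o = -1*1934366895/616 = -1934366895/616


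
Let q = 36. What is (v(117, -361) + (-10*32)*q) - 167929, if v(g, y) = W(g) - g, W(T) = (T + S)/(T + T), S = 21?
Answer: -7003051/39 ≈ -1.7957e+5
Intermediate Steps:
W(T) = (21 + T)/(2*T) (W(T) = (T + 21)/(T + T) = (21 + T)/((2*T)) = (21 + T)*(1/(2*T)) = (21 + T)/(2*T))
v(g, y) = -g + (21 + g)/(2*g) (v(g, y) = (21 + g)/(2*g) - g = -g + (21 + g)/(2*g))
(v(117, -361) + (-10*32)*q) - 167929 = ((½ - 1*117 + (21/2)/117) - 10*32*36) - 167929 = ((½ - 117 + (21/2)*(1/117)) - 320*36) - 167929 = ((½ - 117 + 7/78) - 11520) - 167929 = (-4540/39 - 11520) - 167929 = -453820/39 - 167929 = -7003051/39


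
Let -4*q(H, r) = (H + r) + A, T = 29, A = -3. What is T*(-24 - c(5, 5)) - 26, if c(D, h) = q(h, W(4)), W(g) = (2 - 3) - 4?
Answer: -2975/4 ≈ -743.75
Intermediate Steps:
W(g) = -5 (W(g) = -1 - 4 = -5)
q(H, r) = 3/4 - H/4 - r/4 (q(H, r) = -((H + r) - 3)/4 = -(-3 + H + r)/4 = 3/4 - H/4 - r/4)
c(D, h) = 2 - h/4 (c(D, h) = 3/4 - h/4 - 1/4*(-5) = 3/4 - h/4 + 5/4 = 2 - h/4)
T*(-24 - c(5, 5)) - 26 = 29*(-24 - (2 - 1/4*5)) - 26 = 29*(-24 - (2 - 5/4)) - 26 = 29*(-24 - 1*3/4) - 26 = 29*(-24 - 3/4) - 26 = 29*(-99/4) - 26 = -2871/4 - 26 = -2975/4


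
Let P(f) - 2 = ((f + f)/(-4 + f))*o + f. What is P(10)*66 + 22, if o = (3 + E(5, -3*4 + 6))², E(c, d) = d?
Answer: 2794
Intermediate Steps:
o = 9 (o = (3 + (-3*4 + 6))² = (3 + (-12 + 6))² = (3 - 6)² = (-3)² = 9)
P(f) = 2 + f + 18*f/(-4 + f) (P(f) = 2 + (((f + f)/(-4 + f))*9 + f) = 2 + (((2*f)/(-4 + f))*9 + f) = 2 + ((2*f/(-4 + f))*9 + f) = 2 + (18*f/(-4 + f) + f) = 2 + (f + 18*f/(-4 + f)) = 2 + f + 18*f/(-4 + f))
P(10)*66 + 22 = ((-8 + 10² + 16*10)/(-4 + 10))*66 + 22 = ((-8 + 100 + 160)/6)*66 + 22 = ((⅙)*252)*66 + 22 = 42*66 + 22 = 2772 + 22 = 2794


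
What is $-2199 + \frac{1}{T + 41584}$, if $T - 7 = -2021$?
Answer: $- \frac{87014429}{39570} \approx -2199.0$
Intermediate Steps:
$T = -2014$ ($T = 7 - 2021 = -2014$)
$-2199 + \frac{1}{T + 41584} = -2199 + \frac{1}{-2014 + 41584} = -2199 + \frac{1}{39570} = - \frac{87014429}{39570}$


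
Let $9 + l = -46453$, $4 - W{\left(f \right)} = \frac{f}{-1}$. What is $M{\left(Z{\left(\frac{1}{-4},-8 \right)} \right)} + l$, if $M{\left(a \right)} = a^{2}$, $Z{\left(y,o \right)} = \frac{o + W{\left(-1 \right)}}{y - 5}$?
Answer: $- \frac{20489342}{441} \approx -46461.0$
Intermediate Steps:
$W{\left(f \right)} = 4 + f$ ($W{\left(f \right)} = 4 - \frac{f}{-1} = 4 - f \left(-1\right) = 4 - - f = 4 + f$)
$Z{\left(y,o \right)} = \frac{3 + o}{-5 + y}$ ($Z{\left(y,o \right)} = \frac{o + \left(4 - 1\right)}{y - 5} = \frac{o + 3}{-5 + y} = \frac{3 + o}{-5 + y}$)
$l = -46462$ ($l = -9 - 46453 = -46462$)
$M{\left(Z{\left(\frac{1}{-4},-8 \right)} \right)} + l = \left(\frac{3 - 8}{-5 + \frac{1}{-4}}\right)^{2} - 46462 = \left(\frac{1}{-5 - \frac{1}{4}} \left(-5\right)\right)^{2} - 46462 = \left(\frac{1}{- \frac{21}{4}} \left(-5\right)\right)^{2} - 46462 = \left(\left(- \frac{4}{21}\right) \left(-5\right)\right)^{2} - 46462 = \left(\frac{20}{21}\right)^{2} - 46462 = \frac{400}{441} - 46462 = - \frac{20489342}{441}$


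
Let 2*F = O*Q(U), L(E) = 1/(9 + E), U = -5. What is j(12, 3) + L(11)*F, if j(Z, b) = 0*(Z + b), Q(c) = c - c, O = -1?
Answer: 0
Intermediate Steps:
Q(c) = 0
F = 0 (F = (-1*0)/2 = (½)*0 = 0)
j(Z, b) = 0
j(12, 3) + L(11)*F = 0 + 0/(9 + 11) = 0 + 0/20 = 0 + (1/20)*0 = 0 + 0 = 0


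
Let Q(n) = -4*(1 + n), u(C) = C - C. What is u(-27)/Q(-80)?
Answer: 0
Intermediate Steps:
u(C) = 0
Q(n) = -4 - 4*n
u(-27)/Q(-80) = 0/(-4 - 4*(-80)) = 0/(-4 + 320) = 0/316 = 0*(1/316) = 0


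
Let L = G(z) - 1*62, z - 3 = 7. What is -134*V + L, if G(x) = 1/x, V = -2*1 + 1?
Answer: 721/10 ≈ 72.100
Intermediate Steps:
V = -1 (V = -2 + 1 = -1)
z = 10 (z = 3 + 7 = 10)
G(x) = 1/x
L = -619/10 (L = 1/10 - 1*62 = 1/10 - 62 = -619/10 ≈ -61.900)
-134*V + L = -134*(-1) - 619/10 = 134 - 619/10 = 721/10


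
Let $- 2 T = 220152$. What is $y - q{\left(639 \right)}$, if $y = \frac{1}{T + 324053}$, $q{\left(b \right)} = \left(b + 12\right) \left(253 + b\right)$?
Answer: $- \frac{124254732083}{213977} \approx -5.8069 \cdot 10^{5}$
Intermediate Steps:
$T = -110076$ ($T = \left(- \frac{1}{2}\right) 220152 = -110076$)
$q{\left(b \right)} = \left(12 + b\right) \left(253 + b\right)$
$y = \frac{1}{213977}$ ($y = \frac{1}{-110076 + 324053} = \frac{1}{213977} \approx 4.6734 \cdot 10^{-6}$)
$y - q{\left(639 \right)} = \frac{1}{213977} - \left(3036 + 639^{2} + 265 \cdot 639\right) = \frac{1}{213977} - \left(3036 + 408321 + 169335\right) = \frac{1}{213977} - 580692 = - \frac{124254732083}{213977}$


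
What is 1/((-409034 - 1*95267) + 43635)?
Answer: -1/460666 ≈ -2.1708e-6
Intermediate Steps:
1/((-409034 - 1*95267) + 43635) = 1/((-409034 - 95267) + 43635) = 1/(-504301 + 43635) = 1/(-460666) = -1/460666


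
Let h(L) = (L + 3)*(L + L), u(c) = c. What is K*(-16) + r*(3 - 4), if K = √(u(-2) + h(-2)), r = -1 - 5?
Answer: 6 - 16*I*√6 ≈ 6.0 - 39.192*I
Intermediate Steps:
r = -6
h(L) = 2*L*(3 + L) (h(L) = (3 + L)*(2*L) = 2*L*(3 + L))
K = I*√6 (K = √(-2 + 2*(-2)*(3 - 2)) = √(-2 + 2*(-2)*1) = √(-2 - 4) = √(-6) = I*√6 ≈ 2.4495*I)
K*(-16) + r*(3 - 4) = (I*√6)*(-16) - 6*(3 - 4) = -16*I*√6 - 6*(-1) = -16*I*√6 + 6 = 6 - 16*I*√6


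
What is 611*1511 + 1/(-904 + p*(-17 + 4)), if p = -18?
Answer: 618558069/670 ≈ 9.2322e+5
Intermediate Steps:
611*1511 + 1/(-904 + p*(-17 + 4)) = 611*1511 + 1/(-904 - 18*(-17 + 4)) = 923221 + 1/(-904 - 18*(-13)) = 923221 + 1/(-904 + 234) = 923221 + 1/(-670) = 923221 - 1/670 = 618558069/670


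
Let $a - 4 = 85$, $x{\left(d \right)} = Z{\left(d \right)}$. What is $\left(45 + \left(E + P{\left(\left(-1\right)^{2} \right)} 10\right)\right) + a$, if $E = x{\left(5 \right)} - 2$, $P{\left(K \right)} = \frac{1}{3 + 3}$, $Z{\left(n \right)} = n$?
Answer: $\frac{416}{3} \approx 138.67$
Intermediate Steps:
$x{\left(d \right)} = d$
$a = 89$ ($a = 4 + 85 = 89$)
$P{\left(K \right)} = \frac{1}{6}$
$E = 3$ ($E = 5 - 2 = 3$)
$\left(45 + \left(E + P{\left(\left(-1\right)^{2} \right)} 10\right)\right) + a = \left(45 + \left(3 + \frac{1}{6} \cdot 10\right)\right) + 89 = \left(45 + \left(3 + \frac{5}{3}\right)\right) + 89 = \left(45 + \frac{14}{3}\right) + 89 = \frac{149}{3} + 89 = \frac{416}{3}$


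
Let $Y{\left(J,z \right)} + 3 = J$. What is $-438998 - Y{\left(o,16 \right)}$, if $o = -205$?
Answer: $-438790$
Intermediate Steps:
$Y{\left(J,z \right)} = -3 + J$
$-438998 - Y{\left(o,16 \right)} = -438998 - \left(-3 - 205\right) = -438998 - -208 = -438998 + 208 = -438790$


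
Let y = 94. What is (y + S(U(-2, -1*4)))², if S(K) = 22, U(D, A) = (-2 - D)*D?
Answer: 13456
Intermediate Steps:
U(D, A) = D*(-2 - D)
(y + S(U(-2, -1*4)))² = (94 + 22)² = 116² = 13456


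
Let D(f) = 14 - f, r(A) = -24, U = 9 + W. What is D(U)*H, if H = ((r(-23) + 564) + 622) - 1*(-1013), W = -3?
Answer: 17400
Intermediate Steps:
U = 6 (U = 9 - 3 = 6)
H = 2175 (H = ((-24 + 564) + 622) - 1*(-1013) = (540 + 622) + 1013 = 1162 + 1013 = 2175)
D(U)*H = (14 - 1*6)*2175 = (14 - 6)*2175 = 8*2175 = 17400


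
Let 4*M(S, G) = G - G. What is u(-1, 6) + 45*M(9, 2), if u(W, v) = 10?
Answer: 10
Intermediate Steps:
M(S, G) = 0 (M(S, G) = (G - G)/4 = (1/4)*0 = 0)
u(-1, 6) + 45*M(9, 2) = 10 + 45*0 = 10 + 0 = 10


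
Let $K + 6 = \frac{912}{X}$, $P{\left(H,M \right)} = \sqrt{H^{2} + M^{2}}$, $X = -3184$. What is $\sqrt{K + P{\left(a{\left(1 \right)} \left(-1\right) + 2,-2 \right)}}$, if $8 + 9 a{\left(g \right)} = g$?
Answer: $\frac{\sqrt{-2240541 + 39601 \sqrt{949}}}{597} \approx 1.6922 i$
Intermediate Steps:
$a{\left(g \right)} = - \frac{8}{9} + \frac{g}{9}$
$K = - \frac{1251}{199}$ ($K = -6 + \frac{912}{-3184} = -6 + 912 \left(- \frac{1}{3184}\right) = -6 - \frac{57}{199} = - \frac{1251}{199} \approx -6.2864$)
$\sqrt{K + P{\left(a{\left(1 \right)} \left(-1\right) + 2,-2 \right)}} = \sqrt{- \frac{1251}{199} + \sqrt{\left(\left(- \frac{8}{9} + \frac{1}{9} \cdot 1\right) \left(-1\right) + 2\right)^{2} + \left(-2\right)^{2}}} = \sqrt{- \frac{1251}{199} + \sqrt{\left(\left(- \frac{8}{9} + \frac{1}{9}\right) \left(-1\right) + 2\right)^{2} + 4}} = \sqrt{- \frac{1251}{199} + \sqrt{\left(\left(- \frac{7}{9}\right) \left(-1\right) + 2\right)^{2} + 4}} = \sqrt{- \frac{1251}{199} + \sqrt{\left(\frac{7}{9} + 2\right)^{2} + 4}} = \sqrt{- \frac{1251}{199} + \sqrt{\left(\frac{25}{9}\right)^{2} + 4}} = \sqrt{- \frac{1251}{199} + \sqrt{\frac{625}{81} + 4}} = \sqrt{- \frac{1251}{199} + \sqrt{\frac{949}{81}}} = \sqrt{- \frac{1251}{199} + \frac{\sqrt{949}}{9}}$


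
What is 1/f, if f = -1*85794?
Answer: -1/85794 ≈ -1.1656e-5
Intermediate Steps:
f = -85794
1/f = 1/(-85794) = -1/85794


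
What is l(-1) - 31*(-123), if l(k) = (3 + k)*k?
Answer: 3811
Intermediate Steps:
l(k) = k*(3 + k)
l(-1) - 31*(-123) = -(3 - 1) - 31*(-123) = -1*2 + 3813 = -2 + 3813 = 3811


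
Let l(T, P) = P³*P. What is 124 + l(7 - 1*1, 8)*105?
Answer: 430204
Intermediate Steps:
l(T, P) = P⁴
124 + l(7 - 1*1, 8)*105 = 124 + 8⁴*105 = 124 + 4096*105 = 124 + 430080 = 430204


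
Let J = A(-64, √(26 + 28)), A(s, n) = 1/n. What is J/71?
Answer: √6/1278 ≈ 0.0019167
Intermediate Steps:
J = √6/18 (J = 1/(√(26 + 28)) = 1/(√54) = 1/(3*√6) = √6/18 ≈ 0.13608)
J/71 = (√6/18)/71 = (√6/18)*(1/71) = √6/1278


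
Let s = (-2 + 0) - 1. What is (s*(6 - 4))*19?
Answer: -114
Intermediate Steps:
s = -3 (s = -2 - 1 = -3)
(s*(6 - 4))*19 = -3*(6 - 4)*19 = -3*2*19 = -6*19 = -114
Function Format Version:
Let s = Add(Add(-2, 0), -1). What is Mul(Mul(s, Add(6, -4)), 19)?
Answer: -114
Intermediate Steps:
s = -3 (s = Add(-2, -1) = -3)
Mul(Mul(s, Add(6, -4)), 19) = Mul(Mul(-3, Add(6, -4)), 19) = Mul(Mul(-3, 2), 19) = Mul(-6, 19) = -114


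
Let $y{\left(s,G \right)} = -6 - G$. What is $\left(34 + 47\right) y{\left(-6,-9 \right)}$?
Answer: $243$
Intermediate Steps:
$\left(34 + 47\right) y{\left(-6,-9 \right)} = \left(34 + 47\right) \left(-6 - -9\right) = 81 \left(-6 + 9\right) = 81 \cdot 3 = 243$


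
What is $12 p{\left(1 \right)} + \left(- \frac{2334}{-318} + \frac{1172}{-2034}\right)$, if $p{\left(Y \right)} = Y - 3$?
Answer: $- \frac{929069}{53901} \approx -17.237$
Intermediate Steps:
$p{\left(Y \right)} = -3 + Y$
$12 p{\left(1 \right)} + \left(- \frac{2334}{-318} + \frac{1172}{-2034}\right) = 12 \left(-3 + 1\right) + \left(- \frac{2334}{-318} + \frac{1172}{-2034}\right) = 12 \left(-2\right) + \left(\left(-2334\right) \left(- \frac{1}{318}\right) + 1172 \left(- \frac{1}{2034}\right)\right) = -24 + \left(\frac{389}{53} - \frac{586}{1017}\right) = -24 + \frac{364555}{53901} = - \frac{929069}{53901}$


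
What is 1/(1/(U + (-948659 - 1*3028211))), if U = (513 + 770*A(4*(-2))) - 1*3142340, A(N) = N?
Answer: -7124857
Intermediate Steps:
U = -3147987 (U = (513 + 770*(4*(-2))) - 1*3142340 = (513 + 770*(-8)) - 3142340 = (513 - 6160) - 3142340 = -5647 - 3142340 = -3147987)
1/(1/(U + (-948659 - 1*3028211))) = 1/(1/(-3147987 + (-948659 - 1*3028211))) = 1/(1/(-3147987 + (-948659 - 3028211))) = 1/(1/(-3147987 - 3976870)) = 1/(1/(-7124857)) = 1/(-1/7124857) = -7124857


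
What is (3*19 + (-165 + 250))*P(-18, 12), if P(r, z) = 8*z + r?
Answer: 11076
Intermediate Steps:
P(r, z) = r + 8*z
(3*19 + (-165 + 250))*P(-18, 12) = (3*19 + (-165 + 250))*(-18 + 8*12) = (57 + 85)*(-18 + 96) = 142*78 = 11076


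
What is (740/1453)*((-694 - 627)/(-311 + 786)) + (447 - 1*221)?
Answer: 31000402/138035 ≈ 224.58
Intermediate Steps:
(740/1453)*((-694 - 627)/(-311 + 786)) + (447 - 1*221) = (740*(1/1453))*(-1321/475) + (447 - 221) = 740*(-1321*1/475)/1453 + 226 = (740/1453)*(-1321/475) + 226 = -195508/138035 + 226 = 31000402/138035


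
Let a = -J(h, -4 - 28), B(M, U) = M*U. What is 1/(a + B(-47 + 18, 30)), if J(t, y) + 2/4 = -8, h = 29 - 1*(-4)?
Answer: -2/1723 ≈ -0.0011608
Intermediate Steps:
h = 33 (h = 29 + 4 = 33)
J(t, y) = -17/2 (J(t, y) = -1/2 - 8 = -17/2)
a = 17/2 (a = -1*(-17/2) = 17/2 ≈ 8.5000)
1/(a + B(-47 + 18, 30)) = 1/(17/2 + (-47 + 18)*30) = 1/(17/2 - 29*30) = 1/(17/2 - 870) = 1/(-1723/2) = -2/1723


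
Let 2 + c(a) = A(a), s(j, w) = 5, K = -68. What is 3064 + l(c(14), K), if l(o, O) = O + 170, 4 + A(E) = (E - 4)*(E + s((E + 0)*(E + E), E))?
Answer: 3166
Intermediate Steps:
A(E) = -4 + (-4 + E)*(5 + E) (A(E) = -4 + (E - 4)*(E + 5) = -4 + (-4 + E)*(5 + E))
c(a) = -26 + a + a² (c(a) = -2 + (-24 + a + a²) = -26 + a + a²)
l(o, O) = 170 + O
3064 + l(c(14), K) = 3064 + (170 - 68) = 3064 + 102 = 3166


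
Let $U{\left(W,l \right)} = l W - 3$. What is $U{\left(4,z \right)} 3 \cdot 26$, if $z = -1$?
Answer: $-546$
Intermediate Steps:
$U{\left(W,l \right)} = -3 + W l$ ($U{\left(W,l \right)} = W l - 3 = -3 + W l$)
$U{\left(4,z \right)} 3 \cdot 26 = \left(-3 + 4 \left(-1\right)\right) 3 \cdot 26 = \left(-3 - 4\right) 3 \cdot 26 = \left(-7\right) 3 \cdot 26 = \left(-21\right) 26 = -546$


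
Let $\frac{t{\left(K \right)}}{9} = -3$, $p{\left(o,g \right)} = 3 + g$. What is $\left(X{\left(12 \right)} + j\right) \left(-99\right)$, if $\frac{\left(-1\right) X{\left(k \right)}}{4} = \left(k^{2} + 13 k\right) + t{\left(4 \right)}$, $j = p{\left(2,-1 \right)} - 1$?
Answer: $108009$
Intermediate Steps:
$t{\left(K \right)} = -27$ ($t{\left(K \right)} = 9 \left(-3\right) = -27$)
$j = 1$ ($j = \left(3 - 1\right) - 1 = 2 - 1 = 1$)
$X{\left(k \right)} = 108 - 52 k - 4 k^{2}$ ($X{\left(k \right)} = - 4 \left(\left(k^{2} + 13 k\right) - 27\right) = - 4 \left(-27 + k^{2} + 13 k\right) = 108 - 52 k - 4 k^{2}$)
$\left(X{\left(12 \right)} + j\right) \left(-99\right) = \left(\left(108 - 624 - 4 \cdot 12^{2}\right) + 1\right) \left(-99\right) = \left(\left(108 - 624 - 576\right) + 1\right) \left(-99\right) = \left(-1092 + 1\right) \left(-99\right) = \left(-1091\right) \left(-99\right) = 108009$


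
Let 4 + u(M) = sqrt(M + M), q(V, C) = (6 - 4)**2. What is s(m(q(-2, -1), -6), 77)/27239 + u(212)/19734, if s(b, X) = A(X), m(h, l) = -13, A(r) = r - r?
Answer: -2/9867 + sqrt(106)/9867 ≈ 0.00084074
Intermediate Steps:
A(r) = 0
q(V, C) = 4 (q(V, C) = 2**2 = 4)
s(b, X) = 0
u(M) = -4 + sqrt(2)*sqrt(M) (u(M) = -4 + sqrt(M + M) = -4 + sqrt(2*M) = -4 + sqrt(2)*sqrt(M))
s(m(q(-2, -1), -6), 77)/27239 + u(212)/19734 = 0/27239 + (-4 + sqrt(2)*sqrt(212))/19734 = 0*(1/27239) + (-4 + sqrt(2)*(2*sqrt(53)))*(1/19734) = 0 + (-4 + 2*sqrt(106))*(1/19734) = 0 + (-2/9867 + sqrt(106)/9867) = -2/9867 + sqrt(106)/9867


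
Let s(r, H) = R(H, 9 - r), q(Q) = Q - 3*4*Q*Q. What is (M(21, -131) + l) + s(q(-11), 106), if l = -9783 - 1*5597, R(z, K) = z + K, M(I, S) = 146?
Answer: -13656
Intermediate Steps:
q(Q) = Q - 12*Q²
R(z, K) = K + z
s(r, H) = 9 + H - r (s(r, H) = (9 - r) + H = 9 + H - r)
l = -15380 (l = -9783 - 5597 = -15380)
(M(21, -131) + l) + s(q(-11), 106) = (146 - 15380) + (9 + 106 - (-11)*(1 - 12*(-11))) = -15234 + (9 + 106 - (-11)*(1 + 132)) = -15234 + (9 + 106 - (-11)*133) = -15234 + (9 + 106 - 1*(-1463)) = -15234 + (9 + 106 + 1463) = -15234 + 1578 = -13656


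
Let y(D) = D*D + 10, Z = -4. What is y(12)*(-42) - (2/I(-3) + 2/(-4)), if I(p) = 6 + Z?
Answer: -12937/2 ≈ -6468.5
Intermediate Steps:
I(p) = 2 (I(p) = 6 - 4 = 2)
y(D) = 10 + D² (y(D) = D² + 10 = 10 + D²)
y(12)*(-42) - (2/I(-3) + 2/(-4)) = (10 + 12²)*(-42) - (2/2 + 2/(-4)) = (10 + 144)*(-42) - (2*(½) + 2*(-¼)) = 154*(-42) - (1 - ½) = -6468 - 1*½ = -6468 - ½ = -12937/2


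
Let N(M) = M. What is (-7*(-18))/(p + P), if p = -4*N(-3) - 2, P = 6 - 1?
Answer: 42/5 ≈ 8.4000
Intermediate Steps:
P = 5
p = 10 (p = -4*(-3) - 2 = 12 - 2 = 10)
(-7*(-18))/(p + P) = (-7*(-18))/(10 + 5) = 126/15 = 126*(1/15) = 42/5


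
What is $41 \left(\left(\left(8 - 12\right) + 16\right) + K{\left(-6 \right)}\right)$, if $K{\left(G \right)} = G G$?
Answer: $1968$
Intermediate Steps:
$K{\left(G \right)} = G^{2}$
$41 \left(\left(\left(8 - 12\right) + 16\right) + K{\left(-6 \right)}\right) = 41 \left(\left(\left(8 - 12\right) + 16\right) + \left(-6\right)^{2}\right) = 41 \left(\left(-4 + 16\right) + 36\right) = 41 \left(12 + 36\right) = 41 \cdot 48 = 1968$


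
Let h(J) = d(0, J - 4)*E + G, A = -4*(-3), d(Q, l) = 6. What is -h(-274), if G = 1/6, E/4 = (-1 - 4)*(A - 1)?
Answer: 7919/6 ≈ 1319.8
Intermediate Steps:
A = 12
E = -220 (E = 4*((-1 - 4)*(12 - 1)) = 4*(-5*11) = 4*(-55) = -220)
G = 1/6 ≈ 0.16667
h(J) = -7919/6 (h(J) = 6*(-220) + 1/6 = -1320 + 1/6 = -7919/6)
-h(-274) = -1*(-7919/6) = 7919/6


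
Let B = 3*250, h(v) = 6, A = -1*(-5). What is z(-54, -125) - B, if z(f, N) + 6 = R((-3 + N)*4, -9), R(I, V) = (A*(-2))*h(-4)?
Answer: -816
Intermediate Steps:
A = 5
B = 750
R(I, V) = -60 (R(I, V) = (5*(-2))*6 = -10*6 = -60)
z(f, N) = -66 (z(f, N) = -6 - 60 = -66)
z(-54, -125) - B = -66 - 1*750 = -66 - 750 = -816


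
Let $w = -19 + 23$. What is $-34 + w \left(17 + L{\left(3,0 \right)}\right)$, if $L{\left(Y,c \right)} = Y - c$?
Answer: $46$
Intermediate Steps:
$w = 4$
$-34 + w \left(17 + L{\left(3,0 \right)}\right) = -34 + 4 \left(17 + \left(3 - 0\right)\right) = -34 + 4 \left(17 + \left(3 + 0\right)\right) = -34 + 4 \left(17 + 3\right) = -34 + 4 \cdot 20 = -34 + 80 = 46$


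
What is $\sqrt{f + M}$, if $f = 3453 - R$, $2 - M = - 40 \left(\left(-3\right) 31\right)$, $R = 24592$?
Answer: $i \sqrt{24857} \approx 157.66 i$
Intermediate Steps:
$M = -3718$ ($M = 2 - - 40 \left(\left(-3\right) 31\right) = 2 - \left(-40\right) \left(-93\right) = 2 - 3720 = -3718$)
$f = -21139$ ($f = 3453 - 24592 = -21139$)
$\sqrt{f + M} = \sqrt{-21139 - 3718} = \sqrt{-24857} = i \sqrt{24857}$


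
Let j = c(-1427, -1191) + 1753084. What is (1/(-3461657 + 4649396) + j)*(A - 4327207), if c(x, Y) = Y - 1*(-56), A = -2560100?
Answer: -682452805967276704/56559 ≈ -1.2066e+13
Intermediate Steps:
c(x, Y) = 56 + Y (c(x, Y) = Y + 56 = 56 + Y)
j = 1751949 (j = (56 - 1191) + 1753084 = -1135 + 1753084 = 1751949)
(1/(-3461657 + 4649396) + j)*(A - 4327207) = (1/(-3461657 + 4649396) + 1751949)*(-2560100 - 4327207) = (1/1187739 + 1751949)*(-6887307) = (2080858153312/1187739)*(-6887307) = -682452805967276704/56559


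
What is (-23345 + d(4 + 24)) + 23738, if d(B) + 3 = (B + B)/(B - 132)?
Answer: 5063/13 ≈ 389.46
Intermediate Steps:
d(B) = -3 + 2*B/(-132 + B) (d(B) = -3 + (B + B)/(B - 132) = -3 + (2*B)/(-132 + B) = -3 + 2*B/(-132 + B))
(-23345 + d(4 + 24)) + 23738 = (-23345 + (396 - (4 + 24))/(-132 + (4 + 24))) + 23738 = (-23345 + (396 - 1*28)/(-132 + 28)) + 23738 = (-23345 + (396 - 28)/(-104)) + 23738 = (-23345 - 1/104*368) + 23738 = (-23345 - 46/13) + 23738 = -303531/13 + 23738 = 5063/13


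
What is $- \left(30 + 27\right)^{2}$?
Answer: $-3249$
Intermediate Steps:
$- \left(30 + 27\right)^{2} = - 57^{2} = \left(-1\right) 3249 = -3249$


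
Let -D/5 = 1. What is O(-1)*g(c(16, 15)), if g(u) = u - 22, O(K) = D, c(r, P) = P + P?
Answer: -40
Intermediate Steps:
c(r, P) = 2*P
D = -5 (D = -5*1 = -5)
O(K) = -5
g(u) = -22 + u
O(-1)*g(c(16, 15)) = -5*(-22 + 2*15) = -5*(-22 + 30) = -5*8 = -40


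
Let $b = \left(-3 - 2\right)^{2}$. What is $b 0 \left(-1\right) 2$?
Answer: $0$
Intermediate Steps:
$b = 25$ ($b = \left(-5\right)^{2} = 25$)
$b 0 \left(-1\right) 2 = 25 \cdot 0 \left(-1\right) 2 = 25 \cdot 0 \cdot 2 = 0 \cdot 2 = 0$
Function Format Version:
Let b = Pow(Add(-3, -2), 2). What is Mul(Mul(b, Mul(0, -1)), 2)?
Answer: 0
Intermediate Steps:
b = 25 (b = Pow(-5, 2) = 25)
Mul(Mul(b, Mul(0, -1)), 2) = Mul(Mul(25, Mul(0, -1)), 2) = Mul(Mul(25, 0), 2) = Mul(0, 2) = 0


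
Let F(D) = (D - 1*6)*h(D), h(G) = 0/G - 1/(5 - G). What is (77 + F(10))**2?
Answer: 151321/25 ≈ 6052.8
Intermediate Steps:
h(G) = -1/(5 - G) (h(G) = 0 - 1/(5 - G) = -1/(5 - G))
F(D) = (-6 + D)/(-5 + D) (F(D) = (D - 1*6)/(-5 + D) = (D - 6)/(-5 + D) = (-6 + D)/(-5 + D))
(77 + F(10))**2 = (77 + (-6 + 10)/(-5 + 10))**2 = (77 + 4/5)**2 = (389/5)**2 = 151321/25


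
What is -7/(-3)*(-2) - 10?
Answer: -44/3 ≈ -14.667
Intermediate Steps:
-7/(-3)*(-2) - 10 = -7*(-1/3)*(-2) - 10 = (7/3)*(-2) - 10 = -14/3 - 10 = -44/3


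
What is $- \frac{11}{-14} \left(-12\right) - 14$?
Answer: $- \frac{164}{7} \approx -23.429$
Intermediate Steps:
$- \frac{11}{-14} \left(-12\right) - 14 = \left(-11\right) \left(- \frac{1}{14}\right) \left(-12\right) - 14 = \frac{11}{14} \left(-12\right) - 14 = - \frac{66}{7} - 14 = - \frac{164}{7}$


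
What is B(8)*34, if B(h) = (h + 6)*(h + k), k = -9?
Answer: -476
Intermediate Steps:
B(h) = (-9 + h)*(6 + h) (B(h) = (h + 6)*(h - 9) = (6 + h)*(-9 + h) = (-9 + h)*(6 + h))
B(8)*34 = (-54 + 8**2 - 3*8)*34 = (-54 + 64 - 24)*34 = -14*34 = -476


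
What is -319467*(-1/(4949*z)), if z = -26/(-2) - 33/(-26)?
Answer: 8306142/1836079 ≈ 4.5238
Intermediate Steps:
z = 371/26 (z = -26*(-½) - 33*(-1/26) = 13 + 33/26 = 371/26 ≈ 14.269)
-319467*(-1/(4949*z)) = -319467/((101*(371/26))*(-49)) = -319467/((37471/26)*(-49)) = -319467/(-1836079/26) = -319467*(-26/1836079) = 8306142/1836079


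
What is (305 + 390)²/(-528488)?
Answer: -483025/528488 ≈ -0.91398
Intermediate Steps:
(305 + 390)²/(-528488) = 695²*(-1/528488) = 483025*(-1/528488) = -483025/528488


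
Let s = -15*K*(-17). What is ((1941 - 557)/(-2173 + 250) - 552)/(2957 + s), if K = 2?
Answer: -1062880/6667041 ≈ -0.15942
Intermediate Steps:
s = 510 (s = -15*2*(-17) = -30*(-17) = 510)
((1941 - 557)/(-2173 + 250) - 552)/(2957 + s) = ((1941 - 557)/(-2173 + 250) - 552)/(2957 + 510) = (1384/(-1923) - 552)/3467 = (1384*(-1/1923) - 552)*(1/3467) = (-1384/1923 - 552)*(1/3467) = -1062880/1923*1/3467 = -1062880/6667041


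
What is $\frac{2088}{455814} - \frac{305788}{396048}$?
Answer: $- \frac{213820221}{278586764} \approx -0.76752$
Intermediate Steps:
$\frac{2088}{455814} - \frac{305788}{396048} = 2088 \cdot \frac{1}{455814} - \frac{76447}{99012} = \frac{116}{25323} - \frac{76447}{99012} = - \frac{213820221}{278586764}$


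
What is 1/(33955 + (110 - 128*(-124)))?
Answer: 1/49937 ≈ 2.0025e-5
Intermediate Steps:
1/(33955 + (110 - 128*(-124))) = 1/(33955 + (110 + 15872)) = 1/(33955 + 15982) = 1/49937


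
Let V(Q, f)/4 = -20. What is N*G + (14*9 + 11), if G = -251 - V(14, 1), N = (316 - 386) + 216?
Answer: -24829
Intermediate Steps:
V(Q, f) = -80 (V(Q, f) = 4*(-20) = -80)
N = 146 (N = -70 + 216 = 146)
G = -171 (G = -251 - 1*(-80) = -251 + 80 = -171)
N*G + (14*9 + 11) = 146*(-171) + (14*9 + 11) = -24966 + (126 + 11) = -24966 + 137 = -24829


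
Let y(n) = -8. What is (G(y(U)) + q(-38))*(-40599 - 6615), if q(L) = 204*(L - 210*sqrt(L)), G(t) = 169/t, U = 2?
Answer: 1468001295/4 + 2022647760*I*sqrt(38) ≈ 3.67e+8 + 1.2468e+10*I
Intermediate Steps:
q(L) = -42840*sqrt(L) + 204*L
(G(y(U)) + q(-38))*(-40599 - 6615) = (169/(-8) + (-42840*I*sqrt(38) + 204*(-38)))*(-40599 - 6615) = (169*(-1/8) + (-42840*I*sqrt(38) - 7752))*(-47214) = (-169/8 + (-42840*I*sqrt(38) - 7752))*(-47214) = (-169/8 + (-7752 - 42840*I*sqrt(38)))*(-47214) = (-62185/8 - 42840*I*sqrt(38))*(-47214) = 1468001295/4 + 2022647760*I*sqrt(38)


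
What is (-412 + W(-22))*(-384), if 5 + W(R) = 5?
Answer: 158208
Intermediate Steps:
W(R) = 0 (W(R) = -5 + 5 = 0)
(-412 + W(-22))*(-384) = (-412 + 0)*(-384) = -412*(-384) = 158208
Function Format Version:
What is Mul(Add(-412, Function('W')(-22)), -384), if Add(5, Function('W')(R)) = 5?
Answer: 158208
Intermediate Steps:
Function('W')(R) = 0 (Function('W')(R) = Add(-5, 5) = 0)
Mul(Add(-412, Function('W')(-22)), -384) = Mul(Add(-412, 0), -384) = Mul(-412, -384) = 158208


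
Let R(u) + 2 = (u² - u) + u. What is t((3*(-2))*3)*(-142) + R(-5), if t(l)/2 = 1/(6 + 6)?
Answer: -⅔ ≈ -0.66667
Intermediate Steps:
t(l) = ⅙ (t(l) = 2/(6 + 6) = 2/12 = 2*(1/12) = ⅙)
R(u) = -2 + u² (R(u) = -2 + ((u² - u) + u) = -2 + u²)
t((3*(-2))*3)*(-142) + R(-5) = (⅙)*(-142) + (-2 + (-5)²) = -71/3 + (-2 + 25) = -71/3 + 23 = -⅔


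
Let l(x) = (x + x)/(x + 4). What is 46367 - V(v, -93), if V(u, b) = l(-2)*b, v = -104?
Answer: 46181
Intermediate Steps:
l(x) = 2*x/(4 + x) (l(x) = (2*x)/(4 + x) = 2*x/(4 + x))
V(u, b) = -2*b (V(u, b) = (2*(-2)/(4 - 2))*b = (2*(-2)/2)*b = (2*(-2)*(1/2))*b = -2*b)
46367 - V(v, -93) = 46367 - (-2)*(-93) = 46367 - 1*186 = 46367 - 186 = 46181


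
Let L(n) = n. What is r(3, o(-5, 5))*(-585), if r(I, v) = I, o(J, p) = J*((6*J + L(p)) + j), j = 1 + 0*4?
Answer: -1755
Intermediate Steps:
j = 1 (j = 1 + 0 = 1)
o(J, p) = J*(1 + p + 6*J) (o(J, p) = J*((6*J + p) + 1) = J*((p + 6*J) + 1) = J*(1 + p + 6*J))
r(3, o(-5, 5))*(-585) = 3*(-585) = -1755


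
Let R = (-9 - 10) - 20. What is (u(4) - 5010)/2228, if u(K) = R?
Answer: -5049/2228 ≈ -2.2662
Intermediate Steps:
R = -39 (R = -19 - 20 = -39)
u(K) = -39
(u(4) - 5010)/2228 = (-39 - 5010)/2228 = -5049*1/2228 = -5049/2228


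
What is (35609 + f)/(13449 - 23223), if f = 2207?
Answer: -18908/4887 ≈ -3.8690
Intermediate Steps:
(35609 + f)/(13449 - 23223) = (35609 + 2207)/(13449 - 23223) = 37816/(-9774) = 37816*(-1/9774) = -18908/4887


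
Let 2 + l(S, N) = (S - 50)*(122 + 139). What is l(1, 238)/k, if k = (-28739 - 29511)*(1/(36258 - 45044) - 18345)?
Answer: -56190863/4694343355375 ≈ -1.1970e-5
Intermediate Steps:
l(S, N) = -13052 + 261*S (l(S, N) = -2 + (S - 50)*(122 + 139) = -2 + (-50 + S)*261 = -2 + (-13050 + 261*S) = -13052 + 261*S)
k = 4694343355375/4393 (k = -58250*(1/(-8786) - 18345) = -58250*(-1/8786 - 18345) = -58250*(-161179171/8786) = 4694343355375/4393 ≈ 1.0686e+9)
l(1, 238)/k = (-13052 + 261*1)/(4694343355375/4393) = (-13052 + 261)*(4393/4694343355375) = -12791*4393/4694343355375 = -56190863/4694343355375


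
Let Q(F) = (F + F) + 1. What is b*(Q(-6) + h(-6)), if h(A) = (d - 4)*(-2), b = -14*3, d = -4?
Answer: -210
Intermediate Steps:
b = -42
h(A) = 16 (h(A) = (-4 - 4)*(-2) = -8*(-2) = 16)
Q(F) = 1 + 2*F (Q(F) = 2*F + 1 = 1 + 2*F)
b*(Q(-6) + h(-6)) = -42*((1 + 2*(-6)) + 16) = -42*((1 - 12) + 16) = -42*(-11 + 16) = -42*5 = -210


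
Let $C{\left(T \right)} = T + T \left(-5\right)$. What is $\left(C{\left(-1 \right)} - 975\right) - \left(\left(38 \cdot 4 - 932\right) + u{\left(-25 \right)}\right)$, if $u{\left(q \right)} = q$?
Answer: $-166$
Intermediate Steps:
$C{\left(T \right)} = - 4 T$ ($C{\left(T \right)} = T - 5 T = - 4 T$)
$\left(C{\left(-1 \right)} - 975\right) - \left(\left(38 \cdot 4 - 932\right) + u{\left(-25 \right)}\right) = \left(\left(-4\right) \left(-1\right) - 975\right) - \left(\left(38 \cdot 4 - 932\right) - 25\right) = \left(4 - 975\right) - \left(\left(152 - 932\right) - 25\right) = -971 - \left(-780 - 25\right) = -971 - -805 = -971 + 805 = -166$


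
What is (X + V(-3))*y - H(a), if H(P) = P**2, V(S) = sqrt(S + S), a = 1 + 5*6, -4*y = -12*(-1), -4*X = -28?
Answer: -982 - 3*I*sqrt(6) ≈ -982.0 - 7.3485*I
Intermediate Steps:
X = 7 (X = -1/4*(-28) = 7)
y = -3 (y = -(-3)*(-1) = -1/4*12 = -3)
a = 31 (a = 1 + 30 = 31)
V(S) = sqrt(2)*sqrt(S) (V(S) = sqrt(2*S) = sqrt(2)*sqrt(S))
(X + V(-3))*y - H(a) = (7 + sqrt(2)*sqrt(-3))*(-3) - 1*31**2 = (7 + sqrt(2)*(I*sqrt(3)))*(-3) - 1*961 = (7 + I*sqrt(6))*(-3) - 961 = (-21 - 3*I*sqrt(6)) - 961 = -982 - 3*I*sqrt(6)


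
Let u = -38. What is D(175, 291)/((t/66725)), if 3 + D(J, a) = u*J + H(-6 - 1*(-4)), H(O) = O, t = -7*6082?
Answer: 444054875/42574 ≈ 10430.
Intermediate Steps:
t = -42574
D(J, a) = -5 - 38*J (D(J, a) = -3 + (-38*J + (-6 - 1*(-4))) = -3 + (-38*J + (-6 + 4)) = -3 + (-38*J - 2) = -3 + (-2 - 38*J) = -5 - 38*J)
D(175, 291)/((t/66725)) = (-5 - 38*175)/((-42574/66725)) = (-5 - 6650)/((-42574*1/66725)) = -6655/(-42574/66725) = -6655*(-66725/42574) = 444054875/42574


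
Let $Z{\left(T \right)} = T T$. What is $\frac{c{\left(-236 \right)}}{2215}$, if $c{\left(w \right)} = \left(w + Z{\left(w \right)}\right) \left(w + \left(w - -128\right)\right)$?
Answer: $- \frac{3815648}{443} \approx -8613.2$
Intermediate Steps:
$Z{\left(T \right)} = T^{2}$
$c{\left(w \right)} = \left(128 + 2 w\right) \left(w + w^{2}\right)$ ($c{\left(w \right)} = \left(w + w^{2}\right) \left(w + \left(w - -128\right)\right) = \left(w + w^{2}\right) \left(w + \left(w + 128\right)\right) = \left(w + w^{2}\right) \left(w + \left(128 + w\right)\right) = \left(w + w^{2}\right) \left(128 + 2 w\right) = \left(128 + 2 w\right) \left(w + w^{2}\right)$)
$\frac{c{\left(-236 \right)}}{2215} = \frac{2 \left(-236\right) \left(64 + \left(-236\right)^{2} + 65 \left(-236\right)\right)}{2215} = 2 \left(-236\right) \left(64 + 55696 - 15340\right) \frac{1}{2215} = 2 \left(-236\right) 40420 \cdot \frac{1}{2215} = \left(-19078240\right) \frac{1}{2215} = - \frac{3815648}{443}$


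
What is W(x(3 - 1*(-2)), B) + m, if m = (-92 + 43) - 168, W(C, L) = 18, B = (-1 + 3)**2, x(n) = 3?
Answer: -199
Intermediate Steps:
B = 4 (B = 2**2 = 4)
m = -217 (m = -49 - 168 = -217)
W(x(3 - 1*(-2)), B) + m = 18 - 217 = -199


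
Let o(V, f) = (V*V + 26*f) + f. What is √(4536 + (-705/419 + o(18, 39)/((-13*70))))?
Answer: √658988435935830/381290 ≈ 67.326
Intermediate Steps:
o(V, f) = V² + 27*f (o(V, f) = (V² + 26*f) + f = V² + 27*f)
√(4536 + (-705/419 + o(18, 39)/((-13*70)))) = √(4536 + (-705/419 + (18² + 27*39)/((-13*70)))) = √(4536 + (-705*1/419 + (324 + 1053)/(-910))) = √(4536 + (-705/419 + 1377*(-1/910))) = √(4536 + (-705/419 - 1377/910)) = √(4536 - 1218513/381290) = √(1728312927/381290) = √658988435935830/381290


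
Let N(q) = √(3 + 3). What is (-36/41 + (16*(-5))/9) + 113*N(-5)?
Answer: -3604/369 + 113*√6 ≈ 267.03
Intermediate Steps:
N(q) = √6
(-36/41 + (16*(-5))/9) + 113*N(-5) = (-36/41 + (16*(-5))/9) + 113*√6 = (-36*1/41 - 80*⅑) + 113*√6 = (-36/41 - 80/9) + 113*√6 = -3604/369 + 113*√6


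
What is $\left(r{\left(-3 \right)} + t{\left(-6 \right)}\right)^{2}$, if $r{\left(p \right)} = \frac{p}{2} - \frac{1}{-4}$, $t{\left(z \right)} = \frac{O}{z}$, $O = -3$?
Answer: $\frac{9}{16} \approx 0.5625$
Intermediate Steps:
$t{\left(z \right)} = - \frac{3}{z}$
$r{\left(p \right)} = \frac{1}{4} + \frac{p}{2}$ ($r{\left(p \right)} = p \frac{1}{2} - - \frac{1}{4} = \frac{p}{2} + \frac{1}{4} = \frac{1}{4} + \frac{p}{2}$)
$\left(r{\left(-3 \right)} + t{\left(-6 \right)}\right)^{2} = \left(\left(\frac{1}{4} + \frac{1}{2} \left(-3\right)\right) - \frac{3}{-6}\right)^{2} = \left(\left(\frac{1}{4} - \frac{3}{2}\right) - - \frac{1}{2}\right)^{2} = \left(- \frac{5}{4} + \frac{1}{2}\right)^{2} = \left(- \frac{3}{4}\right)^{2} = \frac{9}{16}$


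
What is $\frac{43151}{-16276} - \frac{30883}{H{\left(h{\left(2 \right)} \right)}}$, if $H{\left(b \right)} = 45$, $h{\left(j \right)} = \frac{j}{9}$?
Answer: $- \frac{504593503}{732420} \approx -688.94$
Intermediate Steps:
$h{\left(j \right)} = \frac{j}{9}$ ($h{\left(j \right)} = j \frac{1}{9} = \frac{j}{9}$)
$\frac{43151}{-16276} - \frac{30883}{H{\left(h{\left(2 \right)} \right)}} = \frac{43151}{-16276} - \frac{30883}{45} = 43151 \left(- \frac{1}{16276}\right) - \frac{30883}{45} = - \frac{43151}{16276} - \frac{30883}{45} = - \frac{504593503}{732420}$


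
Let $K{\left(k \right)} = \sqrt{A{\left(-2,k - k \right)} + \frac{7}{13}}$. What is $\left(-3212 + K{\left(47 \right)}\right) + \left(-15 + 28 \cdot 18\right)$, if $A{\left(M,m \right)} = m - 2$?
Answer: $-2723 + \frac{i \sqrt{247}}{13} \approx -2723.0 + 1.2089 i$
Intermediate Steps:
$A{\left(M,m \right)} = -2 + m$ ($A{\left(M,m \right)} = m - 2 = -2 + m$)
$K{\left(k \right)} = \frac{i \sqrt{247}}{13}$ ($K{\left(k \right)} = \sqrt{\left(-2 + \left(k - k\right)\right) + \frac{7}{13}} = \sqrt{\left(-2 + 0\right) + 7 \cdot \frac{1}{13}} = \sqrt{-2 + \frac{7}{13}} = \sqrt{- \frac{19}{13}} = \frac{i \sqrt{247}}{13}$)
$\left(-3212 + K{\left(47 \right)}\right) + \left(-15 + 28 \cdot 18\right) = \left(-3212 + \frac{i \sqrt{247}}{13}\right) + \left(-15 + 28 \cdot 18\right) = \left(-3212 + \frac{i \sqrt{247}}{13}\right) + \left(-15 + 504\right) = \left(-3212 + \frac{i \sqrt{247}}{13}\right) + 489 = -2723 + \frac{i \sqrt{247}}{13}$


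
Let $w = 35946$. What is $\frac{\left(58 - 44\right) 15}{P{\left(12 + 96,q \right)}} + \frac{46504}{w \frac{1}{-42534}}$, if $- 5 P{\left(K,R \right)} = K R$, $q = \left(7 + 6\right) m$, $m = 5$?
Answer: $- \frac{25714084663}{467298} \approx -55027.0$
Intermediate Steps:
$q = 65$ ($q = \left(7 + 6\right) 5 = 13 \cdot 5 = 65$)
$P{\left(K,R \right)} = - \frac{K R}{5}$
$\frac{\left(58 - 44\right) 15}{P{\left(12 + 96,q \right)}} + \frac{46504}{w \frac{1}{-42534}} = \frac{\left(58 - 44\right) 15}{\left(- \frac{1}{5}\right) \left(12 + 96\right) 65} + \frac{46504}{35946 \frac{1}{-42534}} = \frac{14 \cdot 15}{\left(- \frac{1}{5}\right) 108 \cdot 65} + \frac{46504}{35946 \left(- \frac{1}{42534}\right)} = \frac{210}{-1404} + \frac{46504}{- \frac{1997}{2363}} = 210 \left(- \frac{1}{1404}\right) + 46504 \left(- \frac{2363}{1997}\right) = - \frac{35}{234} - \frac{109888952}{1997} = - \frac{25714084663}{467298}$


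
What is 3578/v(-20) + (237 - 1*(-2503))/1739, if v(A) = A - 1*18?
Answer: -3059011/33041 ≈ -92.582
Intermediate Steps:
v(A) = -18 + A (v(A) = A - 18 = -18 + A)
3578/v(-20) + (237 - 1*(-2503))/1739 = 3578/(-18 - 20) + (237 - 1*(-2503))/1739 = 3578/(-38) + (237 + 2503)*(1/1739) = 3578*(-1/38) + 2740*(1/1739) = -1789/19 + 2740/1739 = -3059011/33041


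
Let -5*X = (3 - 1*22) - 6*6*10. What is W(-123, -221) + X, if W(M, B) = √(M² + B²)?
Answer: 379/5 + √63970 ≈ 328.72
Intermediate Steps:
W(M, B) = √(B² + M²)
X = 379/5 (X = -((3 - 1*22) - 6*6*10)/5 = -((3 - 22) - 36*10)/5 = -(-19 - 360)/5 = -⅕*(-379) = 379/5 ≈ 75.800)
W(-123, -221) + X = √((-221)² + (-123)²) + 379/5 = √(48841 + 15129) + 379/5 = √63970 + 379/5 = 379/5 + √63970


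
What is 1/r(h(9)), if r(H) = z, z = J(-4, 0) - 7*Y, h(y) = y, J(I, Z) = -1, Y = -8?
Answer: 1/55 ≈ 0.018182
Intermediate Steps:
z = 55 (z = -1 - 7*(-8) = -1 + 56 = 55)
r(H) = 55
1/r(h(9)) = 1/55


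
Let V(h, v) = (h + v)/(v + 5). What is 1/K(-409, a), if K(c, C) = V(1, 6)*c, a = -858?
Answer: -11/2863 ≈ -0.0038421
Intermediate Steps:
V(h, v) = (h + v)/(5 + v)
K(c, C) = 7*c/11 (K(c, C) = ((1 + 6)/(5 + 6))*c = (7/11)*c = ((1/11)*7)*c = 7*c/11)
1/K(-409, a) = 1/((7/11)*(-409)) = 1/(-2863/11) = -11/2863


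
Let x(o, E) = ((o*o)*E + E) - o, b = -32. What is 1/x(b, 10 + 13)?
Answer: 1/23607 ≈ 4.2360e-5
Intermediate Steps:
x(o, E) = E - o + E*o**2 (x(o, E) = (o**2*E + E) - o = (E*o**2 + E) - o = (E + E*o**2) - o = E - o + E*o**2)
1/x(b, 10 + 13) = 1/((10 + 13) - 1*(-32) + (10 + 13)*(-32)**2) = 1/(23 + 32 + 23*1024) = 1/(23 + 32 + 23552) = 1/23607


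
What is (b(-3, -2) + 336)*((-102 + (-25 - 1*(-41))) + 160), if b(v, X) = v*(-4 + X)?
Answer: 26196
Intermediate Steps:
(b(-3, -2) + 336)*((-102 + (-25 - 1*(-41))) + 160) = (-3*(-4 - 2) + 336)*((-102 + (-25 - 1*(-41))) + 160) = (-3*(-6) + 336)*((-102 + (-25 + 41)) + 160) = (18 + 336)*((-102 + 16) + 160) = 354*(-86 + 160) = 354*74 = 26196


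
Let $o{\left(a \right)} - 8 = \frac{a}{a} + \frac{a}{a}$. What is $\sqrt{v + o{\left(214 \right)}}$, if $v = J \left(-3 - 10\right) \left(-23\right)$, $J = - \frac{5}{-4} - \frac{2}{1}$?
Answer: $\frac{i \sqrt{857}}{2} \approx 14.637 i$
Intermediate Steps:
$J = - \frac{3}{4}$ ($J = \left(-5\right) \left(- \frac{1}{4}\right) - 2 = \frac{5}{4} - 2 = - \frac{3}{4} \approx -0.75$)
$o{\left(a \right)} = 10$ ($o{\left(a \right)} = 8 + \left(\frac{a}{a} + \frac{a}{a}\right) = 8 + \left(1 + 1\right) = 8 + 2 = 10$)
$v = - \frac{897}{4}$ ($v = - \frac{3 \left(-3 - 10\right) \left(-23\right)}{4} = - \frac{3 \left(\left(-13\right) \left(-23\right)\right)}{4} = \left(- \frac{3}{4}\right) 299 = - \frac{897}{4} \approx -224.25$)
$\sqrt{v + o{\left(214 \right)}} = \sqrt{- \frac{897}{4} + 10} = \sqrt{- \frac{857}{4}} = \frac{i \sqrt{857}}{2}$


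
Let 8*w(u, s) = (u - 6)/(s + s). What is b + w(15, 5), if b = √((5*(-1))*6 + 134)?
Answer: 9/80 + 2*√26 ≈ 10.311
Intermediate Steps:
w(u, s) = (-6 + u)/(16*s) (w(u, s) = ((u - 6)/(s + s))/8 = ((-6 + u)/((2*s)))/8 = ((-6 + u)*(1/(2*s)))/8 = ((-6 + u)/(2*s))/8 = (-6 + u)/(16*s))
b = 2*√26 (b = √(-5*6 + 134) = √(-30 + 134) = √104 = 2*√26 ≈ 10.198)
b + w(15, 5) = 2*√26 + (1/16)*(-6 + 15)/5 = 2*√26 + (1/16)*(⅕)*9 = 2*√26 + 9/80 = 9/80 + 2*√26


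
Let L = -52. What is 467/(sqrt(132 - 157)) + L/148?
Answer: -13/37 - 467*I/5 ≈ -0.35135 - 93.4*I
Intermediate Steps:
467/(sqrt(132 - 157)) + L/148 = 467/(sqrt(132 - 157)) - 52/148 = 467/(sqrt(-25)) - 52*1/148 = 467/((5*I)) - 13/37 = 467*(-I/5) - 13/37 = -467*I/5 - 13/37 = -13/37 - 467*I/5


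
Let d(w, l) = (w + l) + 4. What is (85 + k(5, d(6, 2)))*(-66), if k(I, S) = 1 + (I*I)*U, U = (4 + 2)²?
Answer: -65076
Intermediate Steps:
d(w, l) = 4 + l + w (d(w, l) = (l + w) + 4 = 4 + l + w)
U = 36 (U = 6² = 36)
k(I, S) = 1 + 36*I² (k(I, S) = 1 + (I*I)*36 = 1 + I²*36 = 1 + 36*I²)
(85 + k(5, d(6, 2)))*(-66) = (85 + (1 + 36*5²))*(-66) = (85 + (1 + 36*25))*(-66) = (85 + (1 + 900))*(-66) = (85 + 901)*(-66) = 986*(-66) = -65076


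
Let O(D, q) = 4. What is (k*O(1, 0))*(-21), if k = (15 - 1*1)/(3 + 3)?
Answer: -196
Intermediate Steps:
k = 7/3 (k = (15 - 1)/6 = 14*(1/6) = 7/3 ≈ 2.3333)
(k*O(1, 0))*(-21) = ((7/3)*4)*(-21) = (28/3)*(-21) = -196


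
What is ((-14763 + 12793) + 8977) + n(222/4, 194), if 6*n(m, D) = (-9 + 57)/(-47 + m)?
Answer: 119135/17 ≈ 7007.9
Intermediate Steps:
n(m, D) = 8/(-47 + m) (n(m, D) = ((-9 + 57)/(-47 + m))/6 = (48/(-47 + m))/6 = 8/(-47 + m))
((-14763 + 12793) + 8977) + n(222/4, 194) = ((-14763 + 12793) + 8977) + 8/(-47 + 222/4) = (-1970 + 8977) + 8/(-47 + 222*(¼)) = 7007 + 8/(-47 + 111/2) = 7007 + 8/(17/2) = 7007 + 8*(2/17) = 7007 + 16/17 = 119135/17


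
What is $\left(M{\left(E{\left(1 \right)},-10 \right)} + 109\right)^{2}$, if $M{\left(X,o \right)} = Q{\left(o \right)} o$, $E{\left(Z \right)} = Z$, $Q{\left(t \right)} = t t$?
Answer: $793881$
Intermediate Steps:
$Q{\left(t \right)} = t^{2}$
$M{\left(X,o \right)} = o^{3}$ ($M{\left(X,o \right)} = o^{2} o = o^{3}$)
$\left(M{\left(E{\left(1 \right)},-10 \right)} + 109\right)^{2} = \left(\left(-10\right)^{3} + 109\right)^{2} = \left(-1000 + 109\right)^{2} = \left(-891\right)^{2} = 793881$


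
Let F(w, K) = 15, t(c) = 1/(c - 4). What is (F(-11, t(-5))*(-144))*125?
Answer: -270000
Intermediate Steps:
t(c) = 1/(-4 + c)
(F(-11, t(-5))*(-144))*125 = (15*(-144))*125 = -2160*125 = -270000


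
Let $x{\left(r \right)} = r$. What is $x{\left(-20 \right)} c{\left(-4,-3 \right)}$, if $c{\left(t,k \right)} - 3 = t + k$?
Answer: $80$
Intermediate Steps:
$c{\left(t,k \right)} = 3 + k + t$ ($c{\left(t,k \right)} = 3 + \left(t + k\right) = 3 + \left(k + t\right) = 3 + k + t$)
$x{\left(-20 \right)} c{\left(-4,-3 \right)} = - 20 \left(3 - 3 - 4\right) = \left(-20\right) \left(-4\right) = 80$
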